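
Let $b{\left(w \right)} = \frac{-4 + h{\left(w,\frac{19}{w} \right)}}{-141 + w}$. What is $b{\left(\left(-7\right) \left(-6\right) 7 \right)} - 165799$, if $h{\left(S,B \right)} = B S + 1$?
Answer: $- \frac{25367231}{153} \approx -1.658 \cdot 10^{5}$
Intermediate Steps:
$h{\left(S,B \right)} = 1 + B S$
$b{\left(w \right)} = \frac{16}{-141 + w}$ ($b{\left(w \right)} = \frac{-4 + \left(1 + \frac{19}{w} w\right)}{-141 + w} = \frac{-4 + \left(1 + 19\right)}{-141 + w} = \frac{-4 + 20}{-141 + w} = \frac{16}{-141 + w}$)
$b{\left(\left(-7\right) \left(-6\right) 7 \right)} - 165799 = \frac{16}{-141 + \left(-7\right) \left(-6\right) 7} - 165799 = \frac{16}{-141 + 42 \cdot 7} - 165799 = \frac{16}{-141 + 294} - 165799 = \frac{16}{153} - 165799 = - \frac{25367231}{153}$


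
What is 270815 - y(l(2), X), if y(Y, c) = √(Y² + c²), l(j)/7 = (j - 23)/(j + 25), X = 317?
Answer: 270815 - √8142010/9 ≈ 2.7050e+5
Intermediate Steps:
l(j) = 7*(-23 + j)/(25 + j) (l(j) = 7*((j - 23)/(j + 25)) = 7*((-23 + j)/(25 + j)) = 7*(-23 + j)/(25 + j))
270815 - y(l(2), X) = 270815 - √((7*(-23 + 2)/(25 + 2))² + 317²) = 270815 - √((7*(-21)/27)² + 100489) = 270815 - √((7*(1/27)*(-21))² + 100489) = 270815 - √((-49/9)² + 100489) = 270815 - √(2401/81 + 100489) = 270815 - √(8142010/81) = 270815 - √8142010/9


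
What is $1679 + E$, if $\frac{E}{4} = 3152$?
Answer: $14287$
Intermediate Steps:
$E = 12608$ ($E = 4 \cdot 3152 = 12608$)
$1679 + E = 1679 + 12608 = 14287$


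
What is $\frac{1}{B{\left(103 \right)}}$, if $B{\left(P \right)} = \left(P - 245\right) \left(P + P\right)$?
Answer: $- \frac{1}{29252} \approx -3.4186 \cdot 10^{-5}$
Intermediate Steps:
$B{\left(P \right)} = 2 P \left(-245 + P\right)$ ($B{\left(P \right)} = \left(-245 + P\right) 2 P = 2 P \left(-245 + P\right)$)
$\frac{1}{B{\left(103 \right)}} = \frac{1}{2 \cdot 103 \left(-245 + 103\right)} = \frac{1}{2 \cdot 103 \left(-142\right)} = \frac{1}{-29252} = - \frac{1}{29252}$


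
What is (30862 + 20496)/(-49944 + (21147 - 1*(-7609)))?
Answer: -25679/10594 ≈ -2.4239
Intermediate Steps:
(30862 + 20496)/(-49944 + (21147 - 1*(-7609))) = 51358/(-49944 + (21147 + 7609)) = 51358/(-49944 + 28756) = 51358/(-21188) = 51358*(-1/21188) = -25679/10594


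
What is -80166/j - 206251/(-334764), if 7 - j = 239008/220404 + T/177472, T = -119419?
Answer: -15436448012248374347/1268716020019668 ≈ -12167.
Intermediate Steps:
j = 64427992079/9778884672 (j = 7 - (239008/220404 - 119419/177472) = 7 - (239008*(1/220404) - 119419*1/177472) = 7 - (59752/55101 - 119419/177472) = 7 - 1*4024200625/9778884672 = 7 - 4024200625/9778884672 = 64427992079/9778884672 ≈ 6.5885)
-80166/j - 206251/(-334764) = -80166/64427992079/9778884672 - 206251/(-334764) = -80166*9778884672/64427992079 - 206251*(-1/334764) = -783934068615552/64427992079 + 206251/334764 = -15436448012248374347/1268716020019668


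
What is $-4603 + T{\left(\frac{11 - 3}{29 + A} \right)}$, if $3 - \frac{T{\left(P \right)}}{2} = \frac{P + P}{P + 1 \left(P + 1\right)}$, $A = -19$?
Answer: $- \frac{59777}{13} \approx -4598.2$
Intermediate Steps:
$T{\left(P \right)} = 6 - \frac{4 P}{1 + 2 P}$ ($T{\left(P \right)} = 6 - 2 \frac{P + P}{P + 1 \left(P + 1\right)} = 6 - 2 \frac{2 P}{P + 1 \left(1 + P\right)} = 6 - 2 \frac{2 P}{P + \left(1 + P\right)} = 6 - 2 \frac{2 P}{1 + 2 P} = 6 - \frac{4 P}{1 + 2 P}$)
$-4603 + T{\left(\frac{11 - 3}{29 + A} \right)} = -4603 + \frac{2 \left(3 + 4 \frac{11 - 3}{29 - 19}\right)}{1 + 2 \frac{11 - 3}{29 - 19}} = -4603 + \frac{2 \left(3 + 4 \cdot \frac{8}{10}\right)}{1 + 2 \cdot \frac{8}{10}} = -4603 + \frac{2 \left(3 + 4 \cdot 8 \cdot \frac{1}{10}\right)}{1 + 2 \cdot 8 \cdot \frac{1}{10}} = -4603 + \frac{2 \left(3 + 4 \cdot \frac{4}{5}\right)}{1 + 2 \cdot \frac{4}{5}} = -4603 + \frac{2 \left(3 + \frac{16}{5}\right)}{1 + \frac{8}{5}} = -4603 + 2 \frac{1}{\frac{13}{5}} \cdot \frac{31}{5} = -4603 + 2 \cdot \frac{5}{13} \cdot \frac{31}{5} = -4603 + \frac{62}{13} = - \frac{59777}{13}$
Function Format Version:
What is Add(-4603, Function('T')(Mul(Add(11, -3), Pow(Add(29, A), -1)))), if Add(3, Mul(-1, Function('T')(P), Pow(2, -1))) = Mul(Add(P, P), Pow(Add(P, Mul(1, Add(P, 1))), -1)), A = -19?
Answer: Rational(-59777, 13) ≈ -4598.2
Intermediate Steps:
Function('T')(P) = Add(6, Mul(-4, P, Pow(Add(1, Mul(2, P)), -1))) (Function('T')(P) = Add(6, Mul(-2, Mul(Add(P, P), Pow(Add(P, Mul(1, Add(P, 1))), -1)))) = Add(6, Mul(-2, Mul(Mul(2, P), Pow(Add(P, Mul(1, Add(1, P))), -1)))) = Add(6, Mul(-2, Mul(Mul(2, P), Pow(Add(P, Add(1, P)), -1)))) = Add(6, Mul(-2, Mul(Mul(2, P), Pow(Add(1, Mul(2, P)), -1)))) = Add(6, Mul(-2, Mul(2, P, Pow(Add(1, Mul(2, P)), -1)))) = Add(6, Mul(-4, P, Pow(Add(1, Mul(2, P)), -1))))
Add(-4603, Function('T')(Mul(Add(11, -3), Pow(Add(29, A), -1)))) = Add(-4603, Mul(2, Pow(Add(1, Mul(2, Mul(Add(11, -3), Pow(Add(29, -19), -1)))), -1), Add(3, Mul(4, Mul(Add(11, -3), Pow(Add(29, -19), -1)))))) = Add(-4603, Mul(2, Pow(Add(1, Mul(2, Mul(8, Pow(10, -1)))), -1), Add(3, Mul(4, Mul(8, Pow(10, -1)))))) = Add(-4603, Mul(2, Pow(Add(1, Mul(2, Mul(8, Rational(1, 10)))), -1), Add(3, Mul(4, Mul(8, Rational(1, 10)))))) = Add(-4603, Mul(2, Pow(Add(1, Mul(2, Rational(4, 5))), -1), Add(3, Mul(4, Rational(4, 5))))) = Add(-4603, Mul(2, Pow(Add(1, Rational(8, 5)), -1), Add(3, Rational(16, 5)))) = Add(-4603, Mul(2, Pow(Rational(13, 5), -1), Rational(31, 5))) = Add(-4603, Mul(2, Rational(5, 13), Rational(31, 5))) = Add(-4603, Rational(62, 13)) = Rational(-59777, 13)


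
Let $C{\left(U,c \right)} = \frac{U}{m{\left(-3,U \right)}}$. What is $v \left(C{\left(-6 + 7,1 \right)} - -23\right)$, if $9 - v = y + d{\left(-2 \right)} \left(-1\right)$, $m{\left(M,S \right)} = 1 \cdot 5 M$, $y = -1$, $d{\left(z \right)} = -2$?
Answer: $\frac{2752}{15} \approx 183.47$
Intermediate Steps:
$m{\left(M,S \right)} = 5 M$
$C{\left(U,c \right)} = - \frac{U}{15}$ ($C{\left(U,c \right)} = \frac{U}{5 \left(-3\right)} = \frac{U}{-15} = U \left(- \frac{1}{15}\right) = - \frac{U}{15}$)
$v = 8$ ($v = 9 - \left(-1 - -2\right) = 9 - \left(-1 + 2\right) = 9 - 1 = 8$)
$v \left(C{\left(-6 + 7,1 \right)} - -23\right) = 8 \left(- \frac{-6 + 7}{15} - -23\right) = 8 \left(\left(- \frac{1}{15}\right) 1 + \left(-22 + 45\right)\right) = 8 \left(- \frac{1}{15} + 23\right) = 8 \cdot \frac{344}{15} = \frac{2752}{15}$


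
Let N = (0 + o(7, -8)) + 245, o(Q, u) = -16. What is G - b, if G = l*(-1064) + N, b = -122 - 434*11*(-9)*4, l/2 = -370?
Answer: 615847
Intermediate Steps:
l = -740 (l = 2*(-370) = -740)
b = 171742 (b = -122 - (-42966)*4 = -122 - 434*(-396) = -122 + 171864 = 171742)
N = 229 (N = (0 - 16) + 245 = -16 + 245 = 229)
G = 787589 (G = -740*(-1064) + 229 = 787360 + 229 = 787589)
G - b = 787589 - 1*171742 = 787589 - 171742 = 615847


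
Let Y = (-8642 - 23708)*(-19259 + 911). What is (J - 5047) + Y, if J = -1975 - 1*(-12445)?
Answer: 593563223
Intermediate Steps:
J = 10470 (J = -1975 + 12445 = 10470)
Y = 593557800 (Y = -32350*(-18348) = 593557800)
(J - 5047) + Y = (10470 - 5047) + 593557800 = 5423 + 593557800 = 593563223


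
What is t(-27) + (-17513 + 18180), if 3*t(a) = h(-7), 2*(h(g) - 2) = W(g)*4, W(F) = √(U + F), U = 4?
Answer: 2003/3 + 2*I*√3/3 ≈ 667.67 + 1.1547*I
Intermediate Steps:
W(F) = √(4 + F)
h(g) = 2 + 2*√(4 + g) (h(g) = 2 + (√(4 + g)*4)/2 = 2 + (4*√(4 + g))/2 = 2 + 2*√(4 + g))
t(a) = ⅔ + 2*I*√3/3 (t(a) = (2 + 2*√(4 - 7))/3 = (2 + 2*√(-3))/3 = (2 + 2*(I*√3))/3 = (2 + 2*I*√3)/3 = ⅔ + 2*I*√3/3)
t(-27) + (-17513 + 18180) = (⅔ + 2*I*√3/3) + (-17513 + 18180) = (⅔ + 2*I*√3/3) + 667 = 2003/3 + 2*I*√3/3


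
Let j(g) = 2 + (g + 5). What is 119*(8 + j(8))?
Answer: 2737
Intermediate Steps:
j(g) = 7 + g (j(g) = 2 + (5 + g) = 7 + g)
119*(8 + j(8)) = 119*(8 + (7 + 8)) = 119*(8 + 15) = 119*23 = 2737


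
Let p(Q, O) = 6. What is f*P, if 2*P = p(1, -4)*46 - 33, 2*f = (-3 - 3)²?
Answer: 2187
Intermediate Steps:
f = 18 (f = (-3 - 3)²/2 = (½)*(-6)² = (½)*36 = 18)
P = 243/2 (P = (6*46 - 33)/2 = (276 - 33)/2 = (½)*243 = 243/2 ≈ 121.50)
f*P = 18*(243/2) = 2187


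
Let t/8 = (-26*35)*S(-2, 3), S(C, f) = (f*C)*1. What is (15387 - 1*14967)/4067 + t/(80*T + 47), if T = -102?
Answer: -3555900/673379 ≈ -5.2807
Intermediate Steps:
S(C, f) = C*f (S(C, f) = (C*f)*1 = C*f)
t = 43680 (t = 8*((-26*35)*(-2*3)) = 8*(-910*(-6)) = 8*5460 = 43680)
(15387 - 1*14967)/4067 + t/(80*T + 47) = (15387 - 1*14967)/4067 + 43680/(80*(-102) + 47) = (15387 - 14967)*(1/4067) + 43680/(-8160 + 47) = 420*(1/4067) + 43680/(-8113) = 60/581 + 43680*(-1/8113) = 60/581 - 6240/1159 = -3555900/673379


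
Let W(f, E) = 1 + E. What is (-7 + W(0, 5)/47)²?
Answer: 104329/2209 ≈ 47.229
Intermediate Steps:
(-7 + W(0, 5)/47)² = (-7 + (1 + 5)/47)² = (-7 + 6*(1/47))² = (-7 + 6/47)² = (-323/47)² = 104329/2209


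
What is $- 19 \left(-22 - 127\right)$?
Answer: $2831$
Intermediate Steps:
$- 19 \left(-22 - 127\right) = \left(-19\right) \left(-149\right) = 2831$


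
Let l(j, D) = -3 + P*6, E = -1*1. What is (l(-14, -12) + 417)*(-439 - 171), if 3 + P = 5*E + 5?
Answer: -241560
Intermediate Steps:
E = -1
P = -3 (P = -3 + (5*(-1) + 5) = -3 + (-5 + 5) = -3 + 0 = -3)
l(j, D) = -21 (l(j, D) = -3 - 3*6 = -3 - 18 = -21)
(l(-14, -12) + 417)*(-439 - 171) = (-21 + 417)*(-439 - 171) = 396*(-610) = -241560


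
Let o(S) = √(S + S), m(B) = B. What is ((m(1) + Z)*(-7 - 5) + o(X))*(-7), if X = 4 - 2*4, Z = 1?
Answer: 168 - 14*I*√2 ≈ 168.0 - 19.799*I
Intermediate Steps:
X = -4 (X = 4 - 8 = -4)
o(S) = √2*√S (o(S) = √(2*S) = √2*√S)
((m(1) + Z)*(-7 - 5) + o(X))*(-7) = ((1 + 1)*(-7 - 5) + √2*√(-4))*(-7) = (2*(-12) + √2*(2*I))*(-7) = (-24 + 2*I*√2)*(-7) = 168 - 14*I*√2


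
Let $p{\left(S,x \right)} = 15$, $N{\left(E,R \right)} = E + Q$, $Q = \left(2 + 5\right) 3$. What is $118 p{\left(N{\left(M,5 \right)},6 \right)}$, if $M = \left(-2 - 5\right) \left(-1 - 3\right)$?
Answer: $1770$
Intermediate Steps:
$M = 28$ ($M = \left(-7\right) \left(-4\right) = 28$)
$Q = 21$ ($Q = 7 \cdot 3 = 21$)
$N{\left(E,R \right)} = 21 + E$ ($N{\left(E,R \right)} = E + 21 = 21 + E$)
$118 p{\left(N{\left(M,5 \right)},6 \right)} = 118 \cdot 15 = 1770$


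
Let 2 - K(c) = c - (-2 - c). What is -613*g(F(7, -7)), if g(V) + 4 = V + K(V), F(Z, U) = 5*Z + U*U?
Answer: 53944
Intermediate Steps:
K(c) = -2*c (K(c) = 2 - (c - (-2 - c)) = 2 - (c + (2 + c)) = 2 - (2 + 2*c) = 2 + (-2 - 2*c) = -2*c)
F(Z, U) = U² + 5*Z (F(Z, U) = 5*Z + U² = U² + 5*Z)
g(V) = -4 - V (g(V) = -4 + (V - 2*V) = -4 - V)
-613*g(F(7, -7)) = -613*(-4 - ((-7)² + 5*7)) = -613*(-4 - (49 + 35)) = -613*(-4 - 1*84) = -613*(-4 - 84) = -613*(-88) = 53944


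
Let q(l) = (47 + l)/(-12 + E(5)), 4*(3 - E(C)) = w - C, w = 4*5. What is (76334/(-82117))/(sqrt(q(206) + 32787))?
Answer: -76334*sqrt(3409095)/27445554325 ≈ -0.0051353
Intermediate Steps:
w = 20
E(C) = -2 + C/4 (E(C) = 3 - (20 - C)/4 = 3 + (-5 + C/4) = -2 + C/4)
q(l) = -188/51 - 4*l/51 (q(l) = (47 + l)/(-12 + (-2 + (1/4)*5)) = (47 + l)/(-12 + (-2 + 5/4)) = (47 + l)/(-12 - 3/4) = (47 + l)/(-51/4) = (47 + l)*(-4/51) = -188/51 - 4*l/51)
(76334/(-82117))/(sqrt(q(206) + 32787)) = (76334/(-82117))/(sqrt((-188/51 - 4/51*206) + 32787)) = (76334*(-1/82117))/(sqrt((-188/51 - 824/51) + 32787)) = -76334/(82117*sqrt(-1012/51 + 32787)) = -76334*sqrt(3409095)/334225/82117 = -76334*sqrt(3409095)/27445554325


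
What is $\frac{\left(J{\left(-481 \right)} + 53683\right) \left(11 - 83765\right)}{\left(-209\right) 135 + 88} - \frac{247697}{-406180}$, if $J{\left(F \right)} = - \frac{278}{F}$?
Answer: $\frac{79858214223941669}{499567687060} \approx 1.5985 \cdot 10^{5}$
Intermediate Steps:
$\frac{\left(J{\left(-481 \right)} + 53683\right) \left(11 - 83765\right)}{\left(-209\right) 135 + 88} - \frac{247697}{-406180} = \frac{\left(- \frac{278}{-481} + 53683\right) \left(11 - 83765\right)}{\left(-209\right) 135 + 88} - \frac{247697}{-406180} = \frac{\left(\left(-278\right) \left(- \frac{1}{481}\right) + 53683\right) \left(-83754\right)}{-28215 + 88} - - \frac{247697}{406180} = \frac{\left(\frac{278}{481} + 53683\right) \left(-83754\right)}{-28127} + \frac{247697}{406180} = \frac{25821801}{481} \left(-83754\right) \left(- \frac{1}{28127}\right) + \frac{247697}{406180} = \left(- \frac{2162679120954}{481}\right) \left(- \frac{1}{28127}\right) + \frac{247697}{406180} = \frac{196607192814}{1229917} + \frac{247697}{406180} = \frac{79858214223941669}{499567687060}$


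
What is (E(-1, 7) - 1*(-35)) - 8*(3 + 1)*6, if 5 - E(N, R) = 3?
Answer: -155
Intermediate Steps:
E(N, R) = 2 (E(N, R) = 5 - 1*3 = 5 - 3 = 2)
(E(-1, 7) - 1*(-35)) - 8*(3 + 1)*6 = (2 - 1*(-35)) - 8*(3 + 1)*6 = (2 + 35) - 32*6 = 37 - 8*24 = 37 - 192 = -155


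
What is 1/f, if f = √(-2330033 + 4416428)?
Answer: √2086395/2086395 ≈ 0.00069231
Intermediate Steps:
f = √2086395 ≈ 1444.4
1/f = 1/(√2086395) = √2086395/2086395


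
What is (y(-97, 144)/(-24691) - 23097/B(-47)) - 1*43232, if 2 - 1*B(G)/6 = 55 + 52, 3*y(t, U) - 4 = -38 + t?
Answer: -74657523447/1728370 ≈ -43195.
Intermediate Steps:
y(t, U) = -34/3 + t/3 (y(t, U) = 4/3 + (-38 + t)/3 = 4/3 + (-38/3 + t/3) = -34/3 + t/3)
B(G) = -630 (B(G) = 12 - 6*(55 + 52) = 12 - 6*107 = 12 - 642 = -630)
(y(-97, 144)/(-24691) - 23097/B(-47)) - 1*43232 = ((-34/3 + (1/3)*(-97))/(-24691) - 23097/(-630)) - 1*43232 = ((-34/3 - 97/3)*(-1/24691) - 23097*(-1/630)) - 43232 = (-131/3*(-1/24691) + 7699/210) - 43232 = (131/74073 + 7699/210) - 43232 = 63368393/1728370 - 43232 = -74657523447/1728370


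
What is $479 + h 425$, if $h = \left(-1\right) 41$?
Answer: $-16946$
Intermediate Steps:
$h = -41$
$479 + h 425 = 479 - 17425 = -16946$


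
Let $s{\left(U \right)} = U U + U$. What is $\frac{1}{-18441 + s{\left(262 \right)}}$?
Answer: $\frac{1}{50465} \approx 1.9816 \cdot 10^{-5}$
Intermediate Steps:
$s{\left(U \right)} = U + U^{2}$ ($s{\left(U \right)} = U^{2} + U = U + U^{2}$)
$\frac{1}{-18441 + s{\left(262 \right)}} = \frac{1}{-18441 + 262 \left(1 + 262\right)} = \frac{1}{-18441 + 262 \cdot 263} = \frac{1}{-18441 + 68906} = \frac{1}{50465}$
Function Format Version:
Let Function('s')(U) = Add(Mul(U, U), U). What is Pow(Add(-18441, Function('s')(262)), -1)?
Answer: Rational(1, 50465) ≈ 1.9816e-5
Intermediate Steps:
Function('s')(U) = Add(U, Pow(U, 2)) (Function('s')(U) = Add(Pow(U, 2), U) = Add(U, Pow(U, 2)))
Pow(Add(-18441, Function('s')(262)), -1) = Pow(Add(-18441, Mul(262, Add(1, 262))), -1) = Pow(Add(-18441, Mul(262, 263)), -1) = Pow(Add(-18441, 68906), -1) = Pow(50465, -1) = Rational(1, 50465)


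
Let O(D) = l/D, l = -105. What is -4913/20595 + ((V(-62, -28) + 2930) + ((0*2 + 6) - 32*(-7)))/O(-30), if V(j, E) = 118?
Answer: 134986429/144165 ≈ 936.33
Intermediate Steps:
O(D) = -105/D
-4913/20595 + ((V(-62, -28) + 2930) + ((0*2 + 6) - 32*(-7)))/O(-30) = -4913/20595 + ((118 + 2930) + ((0*2 + 6) - 32*(-7)))/((-105/(-30))) = -4913*1/20595 + (3048 + ((0 + 6) + 224))/((-105*(-1/30))) = -4913/20595 + (3048 + (6 + 224))/(7/2) = -4913/20595 + (3048 + 230)*(2/7) = -4913/20595 + 3278*(2/7) = -4913/20595 + 6556/7 = 134986429/144165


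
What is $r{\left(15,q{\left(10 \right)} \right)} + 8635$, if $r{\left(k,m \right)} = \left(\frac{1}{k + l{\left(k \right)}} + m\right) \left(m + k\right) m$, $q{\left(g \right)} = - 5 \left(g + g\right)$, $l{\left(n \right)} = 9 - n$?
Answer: $- \frac{7563785}{9} \approx -8.4042 \cdot 10^{5}$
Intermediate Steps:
$q{\left(g \right)} = - 10 g$ ($q{\left(g \right)} = - 5 \cdot 2 g = - 10 g$)
$r{\left(k,m \right)} = m \left(\frac{1}{9} + m\right) \left(k + m\right)$ ($r{\left(k,m \right)} = \left(\frac{1}{k - \left(-9 + k\right)} + m\right) \left(m + k\right) m = \left(\frac{1}{9} + m\right) \left(k + m\right) m = m \left(\frac{1}{9} + m\right) \left(k + m\right)$)
$r{\left(15,q{\left(10 \right)} \right)} + 8635 = \frac{\left(-10\right) 10 \left(15 - 100 + 9 \left(\left(-10\right) 10\right)^{2} + 9 \cdot 15 \left(\left(-10\right) 10\right)\right)}{9} + 8635 = \frac{1}{9} \left(-100\right) \left(15 - 100 + 9 \left(-100\right)^{2} + 9 \cdot 15 \left(-100\right)\right) + 8635 = \frac{1}{9} \left(-100\right) \left(15 - 100 + 9 \cdot 10000 - 13500\right) + 8635 = \frac{1}{9} \left(-100\right) \left(15 - 100 + 90000 - 13500\right) + 8635 = \frac{1}{9} \left(-100\right) 76415 + 8635 = - \frac{7641500}{9} + 8635 = - \frac{7563785}{9}$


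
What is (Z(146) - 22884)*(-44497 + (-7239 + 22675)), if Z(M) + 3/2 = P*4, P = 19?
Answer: 1325733759/2 ≈ 6.6287e+8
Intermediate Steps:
Z(M) = 149/2 (Z(M) = -3/2 + 19*4 = -3/2 + 76 = 149/2)
(Z(146) - 22884)*(-44497 + (-7239 + 22675)) = (149/2 - 22884)*(-44497 + (-7239 + 22675)) = -45619*(-44497 + 15436)/2 = -45619/2*(-29061) = 1325733759/2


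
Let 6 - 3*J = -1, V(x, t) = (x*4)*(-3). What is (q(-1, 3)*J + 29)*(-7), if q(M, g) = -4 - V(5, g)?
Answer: -3353/3 ≈ -1117.7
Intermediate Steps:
V(x, t) = -12*x (V(x, t) = (4*x)*(-3) = -12*x)
J = 7/3 (J = 2 - ⅓*(-1) = 2 + ⅓ = 7/3 ≈ 2.3333)
q(M, g) = 56 (q(M, g) = -4 - (-12)*5 = -4 - 1*(-60) = -4 + 60 = 56)
(q(-1, 3)*J + 29)*(-7) = (56*(7/3) + 29)*(-7) = (392/3 + 29)*(-7) = (479/3)*(-7) = -3353/3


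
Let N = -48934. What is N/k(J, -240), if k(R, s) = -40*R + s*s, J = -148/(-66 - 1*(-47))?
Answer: -464873/544240 ≈ -0.85417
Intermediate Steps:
J = 148/19 (J = -148/(-66 + 47) = -148/(-19) = -148*(-1/19) = 148/19 ≈ 7.7895)
k(R, s) = s² - 40*R (k(R, s) = -40*R + s² = s² - 40*R)
N/k(J, -240) = -48934/((-240)² - 40*148/19) = -48934/(57600 - 5920/19) = -48934/1088480/19 = -48934*19/1088480 = -464873/544240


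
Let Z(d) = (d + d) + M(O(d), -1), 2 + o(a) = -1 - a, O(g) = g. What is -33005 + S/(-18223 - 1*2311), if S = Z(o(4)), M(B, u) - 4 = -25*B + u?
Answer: -338862417/10267 ≈ -33005.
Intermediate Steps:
o(a) = -3 - a (o(a) = -2 + (-1 - a) = -3 - a)
M(B, u) = 4 + u - 25*B (M(B, u) = 4 + (-25*B + u) = 4 + (u - 25*B) = 4 + u - 25*B)
Z(d) = 3 - 23*d (Z(d) = (d + d) + (4 - 1 - 25*d) = 2*d + (3 - 25*d) = 3 - 23*d)
S = 164 (S = 3 - 23*(-3 - 1*4) = 3 - 23*(-3 - 4) = 3 - 23*(-7) = 3 + 161 = 164)
-33005 + S/(-18223 - 1*2311) = -33005 + 164/(-18223 - 1*2311) = -33005 + 164/(-18223 - 2311) = -33005 + 164/(-20534) = -33005 + 164*(-1/20534) = -33005 - 82/10267 = -338862417/10267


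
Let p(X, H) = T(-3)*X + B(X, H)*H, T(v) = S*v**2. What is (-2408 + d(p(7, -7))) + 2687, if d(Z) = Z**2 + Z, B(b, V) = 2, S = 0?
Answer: 461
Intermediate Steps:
T(v) = 0 (T(v) = 0*v**2 = 0)
p(X, H) = 2*H (p(X, H) = 0*X + 2*H = 0 + 2*H = 2*H)
d(Z) = Z + Z**2
(-2408 + d(p(7, -7))) + 2687 = (-2408 + (2*(-7))*(1 + 2*(-7))) + 2687 = (-2408 - 14*(1 - 14)) + 2687 = (-2408 - 14*(-13)) + 2687 = (-2408 + 182) + 2687 = -2226 + 2687 = 461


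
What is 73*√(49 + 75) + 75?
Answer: 75 + 146*√31 ≈ 887.89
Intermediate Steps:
73*√(49 + 75) + 75 = 73*√124 + 75 = 73*(2*√31) + 75 = 146*√31 + 75 = 75 + 146*√31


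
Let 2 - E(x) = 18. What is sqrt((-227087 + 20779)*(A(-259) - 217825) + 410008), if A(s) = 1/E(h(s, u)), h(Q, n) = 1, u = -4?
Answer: sqrt(179757852009)/2 ≈ 2.1199e+5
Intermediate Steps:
E(x) = -16 (E(x) = 2 - 1*18 = 2 - 18 = -16)
A(s) = -1/16 (A(s) = 1/(-16) = -1/16)
sqrt((-227087 + 20779)*(A(-259) - 217825) + 410008) = sqrt((-227087 + 20779)*(-1/16 - 217825) + 410008) = sqrt(-206308*(-3485201/16) + 410008) = sqrt(179756211977/4 + 410008) = sqrt(179757852009/4) = sqrt(179757852009)/2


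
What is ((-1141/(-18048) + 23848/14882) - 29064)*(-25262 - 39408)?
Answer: 126201276090861365/67147584 ≈ 1.8795e+9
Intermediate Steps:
((-1141/(-18048) + 23848/14882) - 29064)*(-25262 - 39408) = ((-1141*(-1/18048) + 23848*(1/14882)) - 29064)*(-64670) = ((1141/18048 + 11924/7441) - 29064)*(-64670) = (223694533/134295168 - 29064)*(-64670) = -3902931068219/134295168*(-64670) = 126201276090861365/67147584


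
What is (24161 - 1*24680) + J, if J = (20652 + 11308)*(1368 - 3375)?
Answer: -64144239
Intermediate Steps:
J = -64143720 (J = 31960*(-2007) = -64143720)
(24161 - 1*24680) + J = (24161 - 1*24680) - 64143720 = (24161 - 24680) - 64143720 = -519 - 64143720 = -64144239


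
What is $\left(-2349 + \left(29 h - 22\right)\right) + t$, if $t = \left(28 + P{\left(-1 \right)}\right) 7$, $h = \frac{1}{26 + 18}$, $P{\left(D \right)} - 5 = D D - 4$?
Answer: $- \frac{95055}{44} \approx -2160.3$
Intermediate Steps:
$P{\left(D \right)} = 1 + D^{2}$ ($P{\left(D \right)} = 5 + \left(D D - 4\right) = 5 + \left(D^{2} - 4\right) = 5 + \left(-4 + D^{2}\right) = 1 + D^{2}$)
$h = \frac{1}{44} \approx 0.022727$
$t = 210$ ($t = \left(28 + \left(1 + \left(-1\right)^{2}\right)\right) 7 = \left(28 + \left(1 + 1\right)\right) 7 = \left(28 + 2\right) 7 = 30 \cdot 7 = 210$)
$\left(-2349 + \left(29 h - 22\right)\right) + t = \left(-2349 + \left(29 \cdot \frac{1}{44} - 22\right)\right) + 210 = \left(-2349 + \left(\frac{29}{44} - 22\right)\right) + 210 = \left(-2349 - \frac{939}{44}\right) + 210 = - \frac{104295}{44} + 210 = - \frac{95055}{44}$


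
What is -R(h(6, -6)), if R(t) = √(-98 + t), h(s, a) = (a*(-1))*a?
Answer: -I*√134 ≈ -11.576*I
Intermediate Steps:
h(s, a) = -a² (h(s, a) = (-a)*a = -a²)
-R(h(6, -6)) = -√(-98 - 1*(-6)²) = -√(-98 - 1*36) = -√(-98 - 36) = -√(-134) = -I*√134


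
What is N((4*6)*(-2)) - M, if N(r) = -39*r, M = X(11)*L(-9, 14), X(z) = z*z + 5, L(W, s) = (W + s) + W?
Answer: 2376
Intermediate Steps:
L(W, s) = s + 2*W
X(z) = 5 + z² (X(z) = z² + 5 = 5 + z²)
M = -504 (M = (5 + 11²)*(14 + 2*(-9)) = (5 + 121)*(14 - 18) = 126*(-4) = -504)
N((4*6)*(-2)) - M = -39*4*6*(-2) - 1*(-504) = -936*(-2) + 504 = -39*(-48) + 504 = 1872 + 504 = 2376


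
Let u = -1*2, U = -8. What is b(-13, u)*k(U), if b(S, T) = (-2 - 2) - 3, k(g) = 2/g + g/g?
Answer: -21/4 ≈ -5.2500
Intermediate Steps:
k(g) = 1 + 2/g (k(g) = 2/g + 1 = 1 + 2/g)
u = -2
b(S, T) = -7 (b(S, T) = -4 - 3 = -7)
b(-13, u)*k(U) = -7*(2 - 8)/(-8) = -(-7)*(-6)/8 = -7*¾ = -21/4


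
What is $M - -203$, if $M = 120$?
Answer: $323$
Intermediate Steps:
$M - -203 = 120 - -203 = 120 + 203 = 323$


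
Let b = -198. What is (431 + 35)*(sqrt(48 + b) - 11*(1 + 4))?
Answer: -25630 + 2330*I*sqrt(6) ≈ -25630.0 + 5707.3*I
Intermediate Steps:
(431 + 35)*(sqrt(48 + b) - 11*(1 + 4)) = (431 + 35)*(sqrt(48 - 198) - 11*(1 + 4)) = 466*(sqrt(-150) - 11*5) = 466*(5*I*sqrt(6) - 55) = 466*(-55 + 5*I*sqrt(6)) = -25630 + 2330*I*sqrt(6)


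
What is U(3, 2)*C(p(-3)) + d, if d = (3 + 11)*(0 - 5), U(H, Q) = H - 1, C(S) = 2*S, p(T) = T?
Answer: -82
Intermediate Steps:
U(H, Q) = -1 + H
d = -70 (d = 14*(-5) = -70)
U(3, 2)*C(p(-3)) + d = (-1 + 3)*(2*(-3)) - 70 = 2*(-6) - 70 = -12 - 70 = -82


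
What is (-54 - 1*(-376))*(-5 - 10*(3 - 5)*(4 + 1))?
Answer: 30590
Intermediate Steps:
(-54 - 1*(-376))*(-5 - 10*(3 - 5)*(4 + 1)) = (-54 + 376)*(-5 - (-20)*5) = 322*(-5 - 10*(-10)) = 322*(-5 + 100) = 322*95 = 30590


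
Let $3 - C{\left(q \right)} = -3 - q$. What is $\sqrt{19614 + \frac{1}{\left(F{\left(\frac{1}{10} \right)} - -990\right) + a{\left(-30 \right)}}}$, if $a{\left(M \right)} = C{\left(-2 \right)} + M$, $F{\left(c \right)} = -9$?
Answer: $\frac{\sqrt{17888459305}}{955} \approx 140.05$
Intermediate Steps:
$C{\left(q \right)} = 6 + q$ ($C{\left(q \right)} = 3 - \left(-3 - q\right) = 3 + \left(3 + q\right) = 6 + q$)
$a{\left(M \right)} = 4 + M$ ($a{\left(M \right)} = \left(6 - 2\right) + M = 4 + M$)
$\sqrt{19614 + \frac{1}{\left(F{\left(\frac{1}{10} \right)} - -990\right) + a{\left(-30 \right)}}} = \sqrt{19614 + \frac{1}{\left(-9 - -990\right) + \left(4 - 30\right)}} = \sqrt{19614 + \frac{1}{\left(-9 + 990\right) - 26}} = \sqrt{19614 + \frac{1}{981 - 26}} = \sqrt{19614 + \frac{1}{955}} = \sqrt{\frac{18731371}{955}} = \frac{\sqrt{17888459305}}{955}$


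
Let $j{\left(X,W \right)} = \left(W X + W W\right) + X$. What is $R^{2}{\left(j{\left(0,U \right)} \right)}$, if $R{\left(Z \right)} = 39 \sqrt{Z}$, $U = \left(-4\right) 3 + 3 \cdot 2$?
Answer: $54756$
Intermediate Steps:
$U = -6$ ($U = -12 + 6 = -6$)
$j{\left(X,W \right)} = X + W^{2} + W X$ ($j{\left(X,W \right)} = \left(W X + W^{2}\right) + X = \left(W^{2} + W X\right) + X = X + W^{2} + W X$)
$R^{2}{\left(j{\left(0,U \right)} \right)} = \left(39 \sqrt{0 + \left(-6\right)^{2} - 0}\right)^{2} = \left(39 \sqrt{0 + 36 + 0}\right)^{2} = \left(39 \sqrt{36}\right)^{2} = \left(39 \cdot 6\right)^{2} = 234^{2} = 54756$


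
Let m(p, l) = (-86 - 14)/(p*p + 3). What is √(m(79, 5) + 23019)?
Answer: √56090841674/1561 ≈ 151.72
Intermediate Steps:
m(p, l) = -100/(3 + p²) (m(p, l) = -100/(p² + 3) = -100/(3 + p²))
√(m(79, 5) + 23019) = √(-100/(3 + 79²) + 23019) = √(-100/(3 + 6241) + 23019) = √(-100/6244 + 23019) = √(-100*1/6244 + 23019) = √(-25/1561 + 23019) = √(35932634/1561) = √56090841674/1561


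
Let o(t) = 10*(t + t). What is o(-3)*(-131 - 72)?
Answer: 12180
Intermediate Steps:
o(t) = 20*t (o(t) = 10*(2*t) = 20*t)
o(-3)*(-131 - 72) = (20*(-3))*(-131 - 72) = -60*(-203) = 12180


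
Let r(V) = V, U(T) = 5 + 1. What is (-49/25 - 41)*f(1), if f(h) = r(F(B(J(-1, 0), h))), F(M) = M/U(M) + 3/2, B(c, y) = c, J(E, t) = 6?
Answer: -537/5 ≈ -107.40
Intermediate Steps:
U(T) = 6
F(M) = 3/2 + M/6 (F(M) = M/6 + 3/2 = 3/2 + M/6)
f(h) = 5/2 (f(h) = 3/2 + (1/6)*6 = 3/2 + 1 = 5/2)
(-49/25 - 41)*f(1) = (-49/25 - 41)*(5/2) = -1074/25*5/2 = -537/5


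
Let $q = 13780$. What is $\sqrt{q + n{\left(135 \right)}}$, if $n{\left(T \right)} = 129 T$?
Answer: $\sqrt{31195} \approx 176.62$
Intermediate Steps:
$\sqrt{q + n{\left(135 \right)}} = \sqrt{13780 + 129 \cdot 135} = \sqrt{13780 + 17415} = \sqrt{31195}$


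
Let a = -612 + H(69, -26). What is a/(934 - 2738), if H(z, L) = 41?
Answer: 571/1804 ≈ 0.31652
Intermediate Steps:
a = -571 (a = -612 + 41 = -571)
a/(934 - 2738) = -571/(934 - 2738) = -571/(-1804) = -571*(-1/1804) = 571/1804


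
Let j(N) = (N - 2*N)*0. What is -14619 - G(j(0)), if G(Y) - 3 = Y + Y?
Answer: -14622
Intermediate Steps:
j(N) = 0 (j(N) = -N*0 = 0)
G(Y) = 3 + 2*Y (G(Y) = 3 + (Y + Y) = 3 + 2*Y)
-14619 - G(j(0)) = -14619 - (3 + 2*0) = -14619 - (3 + 0) = -14619 - 1*3 = -14619 - 3 = -14622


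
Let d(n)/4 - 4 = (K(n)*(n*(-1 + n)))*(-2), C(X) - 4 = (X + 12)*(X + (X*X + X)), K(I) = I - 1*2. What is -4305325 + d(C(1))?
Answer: -4897677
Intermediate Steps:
K(I) = -2 + I (K(I) = I - 2 = -2 + I)
C(X) = 4 + (12 + X)*(X² + 2*X) (C(X) = 4 + (X + 12)*(X + (X*X + X)) = 4 + (12 + X)*(X + (X² + X)) = 4 + (12 + X)*(X + (X + X²)) = 4 + (12 + X)*(X² + 2*X))
d(n) = 16 - 8*n*(-1 + n)*(-2 + n) (d(n) = 16 + 4*(((-2 + n)*(n*(-1 + n)))*(-2)) = 16 + 4*((n*(-1 + n)*(-2 + n))*(-2)) = 16 + 4*(-2*n*(-1 + n)*(-2 + n)) = 16 - 8*n*(-1 + n)*(-2 + n))
-4305325 + d(C(1)) = -4305325 + (16 + 8*(4 + 1³ + 14*1² + 24*1)*(-2 + (4 + 1³ + 14*1² + 24*1)) + 8*(4 + 1³ + 14*1² + 24*1)²*(2 - (4 + 1³ + 14*1² + 24*1))) = -4305325 + (16 + 8*(4 + 1 + 14*1 + 24)*(-2 + (4 + 1 + 14*1 + 24)) + 8*(4 + 1 + 14*1 + 24)²*(2 - (4 + 1 + 14*1 + 24))) = -4305325 + (16 + 8*(4 + 1 + 14 + 24)*(-2 + (4 + 1 + 14 + 24)) + 8*(4 + 1 + 14 + 24)²*(2 - (4 + 1 + 14 + 24))) = -4305325 + (16 + 8*43*(-2 + 43) + 8*43²*(2 - 1*43)) = -4305325 + (16 + 8*43*41 + 8*1849*(2 - 43)) = -4305325 + (16 + 14104 + 8*1849*(-41)) = -4305325 + (16 + 14104 - 606472) = -4305325 - 592352 = -4897677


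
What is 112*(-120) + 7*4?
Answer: -13412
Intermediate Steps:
112*(-120) + 7*4 = -13440 + 28 = -13412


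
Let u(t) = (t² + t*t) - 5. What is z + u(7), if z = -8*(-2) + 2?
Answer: 111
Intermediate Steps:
u(t) = -5 + 2*t² (u(t) = (t² + t²) - 5 = 2*t² - 5 = -5 + 2*t²)
z = 18 (z = 16 + 2 = 18)
z + u(7) = 18 + (-5 + 2*7²) = 18 + (-5 + 2*49) = 18 + (-5 + 98) = 18 + 93 = 111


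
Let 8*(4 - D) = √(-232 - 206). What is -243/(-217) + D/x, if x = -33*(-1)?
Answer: 8887/7161 - I*√438/264 ≈ 1.241 - 0.079274*I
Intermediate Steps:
D = 4 - I*√438/8 (D = 4 - √(-232 - 206)/8 = 4 - I*√438/8 ≈ 4.0 - 2.6161*I)
x = 33
-243/(-217) + D/x = -243/(-217) + (4 - I*√438/8)/33 = -243*(-1/217) + (4 - I*√438/8)*(1/33) = 243/217 + (4/33 - I*√438/264) = 8887/7161 - I*√438/264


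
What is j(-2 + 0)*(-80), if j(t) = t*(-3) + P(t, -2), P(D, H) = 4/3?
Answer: -1760/3 ≈ -586.67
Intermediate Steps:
P(D, H) = 4/3 (P(D, H) = 4*(⅓) = 4/3)
j(t) = 4/3 - 3*t (j(t) = t*(-3) + 4/3 = -3*t + 4/3 = 4/3 - 3*t)
j(-2 + 0)*(-80) = (4/3 - 3*(-2 + 0))*(-80) = (4/3 - 3*(-2))*(-80) = (4/3 + 6)*(-80) = (22/3)*(-80) = -1760/3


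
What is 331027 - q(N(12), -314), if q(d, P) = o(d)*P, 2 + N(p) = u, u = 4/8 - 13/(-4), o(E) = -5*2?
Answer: 327887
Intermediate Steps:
o(E) = -10
u = 15/4 (u = 4*(⅛) - 13*(-¼) = ½ + 13/4 = 15/4 ≈ 3.7500)
N(p) = 7/4 (N(p) = -2 + 15/4 = 7/4)
q(d, P) = -10*P
331027 - q(N(12), -314) = 331027 - (-10)*(-314) = 331027 - 1*3140 = 331027 - 3140 = 327887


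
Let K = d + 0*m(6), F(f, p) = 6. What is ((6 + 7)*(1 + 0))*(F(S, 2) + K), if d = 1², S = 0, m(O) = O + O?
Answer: 91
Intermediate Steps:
m(O) = 2*O
d = 1
K = 1 (K = 1 + 0*(2*6) = 1 + 0*12 = 1 + 0 = 1)
((6 + 7)*(1 + 0))*(F(S, 2) + K) = ((6 + 7)*(1 + 0))*(6 + 1) = (13*1)*7 = 13*7 = 91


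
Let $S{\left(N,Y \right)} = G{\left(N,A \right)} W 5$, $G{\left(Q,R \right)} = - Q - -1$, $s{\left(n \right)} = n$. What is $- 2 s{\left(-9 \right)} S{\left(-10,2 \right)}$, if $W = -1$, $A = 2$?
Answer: $-990$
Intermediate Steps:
$G{\left(Q,R \right)} = 1 - Q$ ($G{\left(Q,R \right)} = - Q + 1 = 1 - Q$)
$S{\left(N,Y \right)} = -5 + 5 N$ ($S{\left(N,Y \right)} = \left(1 - N\right) \left(-1\right) 5 = \left(-1 + N\right) 5 = -5 + 5 N$)
$- 2 s{\left(-9 \right)} S{\left(-10,2 \right)} = \left(-2\right) \left(-9\right) \left(-5 + 5 \left(-10\right)\right) = 18 \left(-5 - 50\right) = 18 \left(-55\right) = -990$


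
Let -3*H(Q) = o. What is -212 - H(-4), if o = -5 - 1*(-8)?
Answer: -211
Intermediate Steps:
o = 3 (o = -5 + 8 = 3)
H(Q) = -1 (H(Q) = -1/3*3 = -1)
-212 - H(-4) = -212 - 1*(-1) = -212 + 1 = -211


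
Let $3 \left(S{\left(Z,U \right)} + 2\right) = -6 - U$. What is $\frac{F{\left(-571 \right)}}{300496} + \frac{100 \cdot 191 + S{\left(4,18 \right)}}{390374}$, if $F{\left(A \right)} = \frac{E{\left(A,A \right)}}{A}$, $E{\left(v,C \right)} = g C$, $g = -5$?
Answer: $\frac{2867258385}{58652912752} \approx 0.048885$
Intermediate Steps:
$S{\left(Z,U \right)} = -4 - \frac{U}{3}$ ($S{\left(Z,U \right)} = -2 + \frac{-6 - U}{3} = -2 - \left(2 + \frac{U}{3}\right) = -4 - \frac{U}{3}$)
$E{\left(v,C \right)} = - 5 C$
$F{\left(A \right)} = -5$ ($F{\left(A \right)} = \frac{\left(-5\right) A}{A} = -5$)
$\frac{F{\left(-571 \right)}}{300496} + \frac{100 \cdot 191 + S{\left(4,18 \right)}}{390374} = - \frac{5}{300496} + \frac{100 \cdot 191 - 10}{390374} = \left(-5\right) \frac{1}{300496} + \left(19100 - 10\right) \frac{1}{390374} = - \frac{5}{300496} + \left(19100 - 10\right) \frac{1}{390374} = - \frac{5}{300496} + 19090 \cdot \frac{1}{390374} = - \frac{5}{300496} + \frac{9545}{195187} = \frac{2867258385}{58652912752}$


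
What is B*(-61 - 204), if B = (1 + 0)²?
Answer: -265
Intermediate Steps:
B = 1 (B = 1² = 1)
B*(-61 - 204) = 1*(-61 - 204) = 1*(-265) = -265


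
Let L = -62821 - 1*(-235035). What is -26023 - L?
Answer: -198237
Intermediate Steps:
L = 172214 (L = -62821 + 235035 = 172214)
-26023 - L = -26023 - 1*172214 = -26023 - 172214 = -198237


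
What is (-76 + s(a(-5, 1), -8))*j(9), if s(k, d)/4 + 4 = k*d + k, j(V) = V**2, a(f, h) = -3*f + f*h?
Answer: -30132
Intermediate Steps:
s(k, d) = -16 + 4*k + 4*d*k (s(k, d) = -16 + 4*(k*d + k) = -16 + 4*(d*k + k) = -16 + 4*(k + d*k) = -16 + (4*k + 4*d*k) = -16 + 4*k + 4*d*k)
(-76 + s(a(-5, 1), -8))*j(9) = (-76 + (-16 + 4*(-5*(-3 + 1)) + 4*(-8)*(-5*(-3 + 1))))*9**2 = (-76 + (-16 + 4*(-5*(-2)) + 4*(-8)*(-5*(-2))))*81 = (-76 + (-16 + 4*10 + 4*(-8)*10))*81 = (-76 + (-16 + 40 - 320))*81 = (-76 - 296)*81 = -372*81 = -30132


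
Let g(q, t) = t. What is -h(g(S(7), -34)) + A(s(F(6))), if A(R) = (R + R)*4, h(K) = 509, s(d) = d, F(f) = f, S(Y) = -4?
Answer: -461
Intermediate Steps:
A(R) = 8*R (A(R) = (2*R)*4 = 8*R)
-h(g(S(7), -34)) + A(s(F(6))) = -1*509 + 8*6 = -509 + 48 = -461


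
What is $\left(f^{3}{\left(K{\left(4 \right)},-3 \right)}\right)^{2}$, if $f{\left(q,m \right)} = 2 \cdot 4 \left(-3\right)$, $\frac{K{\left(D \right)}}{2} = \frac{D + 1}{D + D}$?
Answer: $191102976$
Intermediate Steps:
$K{\left(D \right)} = \frac{1 + D}{D}$ ($K{\left(D \right)} = 2 \frac{D + 1}{D + D} = 2 \frac{1 + D}{2 D} = \frac{1 + D}{D}$)
$f{\left(q,m \right)} = -24$ ($f{\left(q,m \right)} = 8 \left(-3\right) = -24$)
$\left(f^{3}{\left(K{\left(4 \right)},-3 \right)}\right)^{2} = \left(\left(-24\right)^{3}\right)^{2} = \left(-13824\right)^{2} = 191102976$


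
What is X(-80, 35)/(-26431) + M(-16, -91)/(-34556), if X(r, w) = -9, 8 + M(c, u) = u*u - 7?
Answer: -109083821/456674818 ≈ -0.23887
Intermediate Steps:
M(c, u) = -15 + u**2 (M(c, u) = -8 + (u*u - 7) = -8 + (u**2 - 7) = -8 + (-7 + u**2) = -15 + u**2)
X(-80, 35)/(-26431) + M(-16, -91)/(-34556) = -9/(-26431) + (-15 + (-91)**2)/(-34556) = -9*(-1/26431) + (-15 + 8281)*(-1/34556) = 9/26431 + 8266*(-1/34556) = 9/26431 - 4133/17278 = -109083821/456674818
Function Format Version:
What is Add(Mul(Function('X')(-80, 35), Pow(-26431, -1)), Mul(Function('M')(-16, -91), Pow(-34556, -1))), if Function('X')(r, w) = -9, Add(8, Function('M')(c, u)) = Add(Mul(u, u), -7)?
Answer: Rational(-109083821, 456674818) ≈ -0.23887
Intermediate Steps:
Function('M')(c, u) = Add(-15, Pow(u, 2)) (Function('M')(c, u) = Add(-8, Add(Mul(u, u), -7)) = Add(-8, Add(Pow(u, 2), -7)) = Add(-8, Add(-7, Pow(u, 2))) = Add(-15, Pow(u, 2)))
Add(Mul(Function('X')(-80, 35), Pow(-26431, -1)), Mul(Function('M')(-16, -91), Pow(-34556, -1))) = Add(Mul(-9, Pow(-26431, -1)), Mul(Add(-15, Pow(-91, 2)), Pow(-34556, -1))) = Add(Mul(-9, Rational(-1, 26431)), Mul(Add(-15, 8281), Rational(-1, 34556))) = Add(Rational(9, 26431), Mul(8266, Rational(-1, 34556))) = Add(Rational(9, 26431), Rational(-4133, 17278)) = Rational(-109083821, 456674818)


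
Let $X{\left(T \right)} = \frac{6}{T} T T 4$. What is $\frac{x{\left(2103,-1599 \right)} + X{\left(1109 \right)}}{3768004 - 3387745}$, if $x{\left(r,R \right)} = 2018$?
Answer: $\frac{28634}{380259} \approx 0.075301$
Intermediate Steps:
$X{\left(T \right)} = 24 T$ ($X{\left(T \right)} = 6 T 4 = 24 T$)
$\frac{x{\left(2103,-1599 \right)} + X{\left(1109 \right)}}{3768004 - 3387745} = \frac{2018 + 24 \cdot 1109}{3768004 - 3387745} = \frac{2018 + 26616}{380259} = 28634 \cdot \frac{1}{380259} = \frac{28634}{380259}$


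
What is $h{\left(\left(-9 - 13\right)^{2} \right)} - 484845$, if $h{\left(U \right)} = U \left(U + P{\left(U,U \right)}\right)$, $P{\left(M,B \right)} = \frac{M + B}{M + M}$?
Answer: $-250105$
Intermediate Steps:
$P{\left(M,B \right)} = \frac{B + M}{2 M}$
$h{\left(U \right)} = U \left(1 + U\right)$ ($h{\left(U \right)} = U \left(U + \frac{U + U}{2 U}\right) = U \left(U + \frac{2 U}{2 U}\right) = U \left(U + 1\right) = U \left(1 + U\right)$)
$h{\left(\left(-9 - 13\right)^{2} \right)} - 484845 = \left(-9 - 13\right)^{2} \left(1 + \left(-9 - 13\right)^{2}\right) - 484845 = \left(-22\right)^{2} \left(1 + \left(-22\right)^{2}\right) - 484845 = 484 \left(1 + 484\right) - 484845 = 484 \cdot 485 - 484845 = 234740 - 484845 = -250105$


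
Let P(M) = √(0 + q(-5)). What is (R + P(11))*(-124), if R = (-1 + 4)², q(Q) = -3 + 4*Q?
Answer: -1116 - 124*I*√23 ≈ -1116.0 - 594.68*I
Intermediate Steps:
P(M) = I*√23 (P(M) = √(0 + (-3 + 4*(-5))) = √(0 + (-3 - 20)) = √(0 - 23) = √(-23) = I*√23)
R = 9 (R = 3² = 9)
(R + P(11))*(-124) = (9 + I*√23)*(-124) = -1116 - 124*I*√23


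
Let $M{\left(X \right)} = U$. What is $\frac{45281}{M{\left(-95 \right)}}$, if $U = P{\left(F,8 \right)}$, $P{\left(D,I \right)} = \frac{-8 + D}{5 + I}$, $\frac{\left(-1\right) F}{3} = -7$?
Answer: $45281$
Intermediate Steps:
$F = 21$ ($F = \left(-3\right) \left(-7\right) = 21$)
$P{\left(D,I \right)} = \frac{-8 + D}{5 + I}$
$U = 1$ ($U = \frac{-8 + 21}{5 + 8} = \frac{1}{13} \cdot 13 = 1$)
$M{\left(X \right)} = 1$
$\frac{45281}{M{\left(-95 \right)}} = \frac{45281}{1} = 45281 \cdot 1 = 45281$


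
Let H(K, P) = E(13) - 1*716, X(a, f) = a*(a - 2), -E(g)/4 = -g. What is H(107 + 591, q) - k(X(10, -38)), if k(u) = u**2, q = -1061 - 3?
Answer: -7064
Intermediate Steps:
E(g) = 4*g (E(g) = -(-4)*g = 4*g)
X(a, f) = a*(-2 + a)
q = -1064
H(K, P) = -664 (H(K, P) = 4*13 - 1*716 = 52 - 716 = -664)
H(107 + 591, q) - k(X(10, -38)) = -664 - (10*(-2 + 10))**2 = -664 - (10*8)**2 = -664 - 1*80**2 = -664 - 1*6400 = -664 - 6400 = -7064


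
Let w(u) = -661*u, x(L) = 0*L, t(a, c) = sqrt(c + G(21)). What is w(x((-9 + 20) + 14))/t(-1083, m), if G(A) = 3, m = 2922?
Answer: 0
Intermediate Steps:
t(a, c) = sqrt(3 + c) (t(a, c) = sqrt(c + 3) = sqrt(3 + c))
x(L) = 0
w(x((-9 + 20) + 14))/t(-1083, m) = (-661*0)/(sqrt(3 + 2922)) = 0/(sqrt(2925)) = 0/((15*sqrt(13))) = 0*(sqrt(13)/195) = 0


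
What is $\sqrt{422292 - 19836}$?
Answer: $2 \sqrt{100614} \approx 634.39$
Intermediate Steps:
$\sqrt{422292 - 19836} = \sqrt{402456} = 2 \sqrt{100614}$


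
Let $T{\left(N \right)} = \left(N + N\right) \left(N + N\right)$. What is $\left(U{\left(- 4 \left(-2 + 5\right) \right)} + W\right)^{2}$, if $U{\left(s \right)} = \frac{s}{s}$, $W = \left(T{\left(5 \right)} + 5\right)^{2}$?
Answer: $121572676$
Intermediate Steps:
$T{\left(N \right)} = 4 N^{2}$ ($T{\left(N \right)} = 2 N 2 N = 4 N^{2}$)
$W = 11025$ ($W = \left(4 \cdot 5^{2} + 5\right)^{2} = \left(4 \cdot 25 + 5\right)^{2} = \left(100 + 5\right)^{2} = 105^{2} = 11025$)
$U{\left(s \right)} = 1$
$\left(U{\left(- 4 \left(-2 + 5\right) \right)} + W\right)^{2} = \left(1 + 11025\right)^{2} = 11026^{2} = 121572676$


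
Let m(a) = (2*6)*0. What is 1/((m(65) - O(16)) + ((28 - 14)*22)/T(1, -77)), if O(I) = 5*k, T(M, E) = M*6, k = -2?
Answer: 3/184 ≈ 0.016304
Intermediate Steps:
T(M, E) = 6*M
m(a) = 0 (m(a) = 12*0 = 0)
O(I) = -10 (O(I) = 5*(-2) = -10)
1/((m(65) - O(16)) + ((28 - 14)*22)/T(1, -77)) = 1/((0 - 1*(-10)) + ((28 - 14)*22)/((6*1))) = 1/((0 + 10) + (14*22)/6) = 1/(10 + 308*(1/6)) = 1/(10 + 154/3) = 1/(184/3) = 3/184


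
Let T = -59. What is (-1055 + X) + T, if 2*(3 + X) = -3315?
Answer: -5549/2 ≈ -2774.5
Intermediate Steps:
X = -3321/2 (X = -3 + (1/2)*(-3315) = -3 - 3315/2 = -3321/2 ≈ -1660.5)
(-1055 + X) + T = (-1055 - 3321/2) - 59 = -5431/2 - 59 = -5549/2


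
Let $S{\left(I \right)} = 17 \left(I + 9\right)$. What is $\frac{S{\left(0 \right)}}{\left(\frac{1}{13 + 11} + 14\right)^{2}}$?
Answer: $\frac{88128}{113569} \approx 0.77599$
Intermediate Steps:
$S{\left(I \right)} = 153 + 17 I$ ($S{\left(I \right)} = 17 \left(9 + I\right) = 153 + 17 I$)
$\frac{S{\left(0 \right)}}{\left(\frac{1}{13 + 11} + 14\right)^{2}} = \frac{153 + 17 \cdot 0}{\left(\frac{1}{13 + 11} + 14\right)^{2}} = \frac{153 + 0}{\left(\frac{1}{24} + 14\right)^{2}} = \frac{153}{\left(\frac{1}{24} + 14\right)^{2}} = \frac{153}{\left(\frac{337}{24}\right)^{2}} = \frac{153}{\frac{113569}{576}} = 153 \cdot \frac{576}{113569} = \frac{88128}{113569}$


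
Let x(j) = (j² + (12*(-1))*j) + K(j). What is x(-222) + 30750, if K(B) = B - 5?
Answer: 82471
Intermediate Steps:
K(B) = -5 + B
x(j) = -5 + j² - 11*j (x(j) = (j² + (12*(-1))*j) + (-5 + j) = (j² - 12*j) + (-5 + j) = -5 + j² - 11*j)
x(-222) + 30750 = (-5 + (-222)² - 11*(-222)) + 30750 = (-5 + 49284 + 2442) + 30750 = 51721 + 30750 = 82471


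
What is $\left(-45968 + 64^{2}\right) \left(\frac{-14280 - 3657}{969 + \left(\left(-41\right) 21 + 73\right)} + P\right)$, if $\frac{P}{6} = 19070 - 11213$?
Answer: $- \frac{356530240080}{181} \approx -1.9698 \cdot 10^{9}$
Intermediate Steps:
$P = 47142$ ($P = 6 \left(19070 - 11213\right) = 6 \cdot 7857 = 47142$)
$\left(-45968 + 64^{2}\right) \left(\frac{-14280 - 3657}{969 + \left(\left(-41\right) 21 + 73\right)} + P\right) = \left(-45968 + 64^{2}\right) \left(\frac{-14280 - 3657}{969 + \left(\left(-41\right) 21 + 73\right)} + 47142\right) = \left(-45968 + 4096\right) \left(- \frac{17937}{969 + \left(-861 + 73\right)} + 47142\right) = - 41872 \left(- \frac{17937}{969 - 788} + 47142\right) = - 41872 \left(- \frac{17937}{181} + 47142\right) = \left(-41872\right) \frac{8514765}{181} = - \frac{356530240080}{181}$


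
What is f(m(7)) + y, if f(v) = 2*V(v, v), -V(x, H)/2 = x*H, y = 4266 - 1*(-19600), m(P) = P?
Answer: 23670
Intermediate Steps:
y = 23866 (y = 4266 + 19600 = 23866)
V(x, H) = -2*H*x (V(x, H) = -2*x*H = -2*H*x)
f(v) = -4*v² (f(v) = 2*(-2*v*v) = 2*(-2*v²) = -4*v²)
f(m(7)) + y = -4*7² + 23866 = -4*49 + 23866 = -196 + 23866 = 23670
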